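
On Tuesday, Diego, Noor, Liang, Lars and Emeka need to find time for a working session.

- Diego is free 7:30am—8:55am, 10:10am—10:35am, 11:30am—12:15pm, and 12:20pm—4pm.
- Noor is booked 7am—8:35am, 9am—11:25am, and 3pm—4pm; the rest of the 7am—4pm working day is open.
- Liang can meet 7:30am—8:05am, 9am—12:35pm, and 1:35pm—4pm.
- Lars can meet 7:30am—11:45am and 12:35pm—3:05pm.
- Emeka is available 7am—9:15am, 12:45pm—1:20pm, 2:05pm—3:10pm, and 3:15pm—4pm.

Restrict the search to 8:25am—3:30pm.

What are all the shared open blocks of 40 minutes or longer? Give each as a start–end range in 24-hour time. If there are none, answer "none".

14:05–15:00

Noor free within 07:00–16:00: 08:35–09:00, 11:25–15:00.
Diego ∩ Noor: 08:35–08:55, 11:30–12:15, 12:20–15:00.
Diego ∩ Noor ∩ Liang: 11:30–12:15, 12:20–12:35, 13:35–15:00.
Diego ∩ Noor ∩ Liang ∩ Lars: 11:30–11:45, 13:35–15:00.
Diego ∩ Noor ∩ Liang ∩ Lars ∩ Emeka: 14:05–15:00.
Restricted to 08:25–15:30: 14:05–15:00.
Windows ≥ 40 min: 14:05–15:00.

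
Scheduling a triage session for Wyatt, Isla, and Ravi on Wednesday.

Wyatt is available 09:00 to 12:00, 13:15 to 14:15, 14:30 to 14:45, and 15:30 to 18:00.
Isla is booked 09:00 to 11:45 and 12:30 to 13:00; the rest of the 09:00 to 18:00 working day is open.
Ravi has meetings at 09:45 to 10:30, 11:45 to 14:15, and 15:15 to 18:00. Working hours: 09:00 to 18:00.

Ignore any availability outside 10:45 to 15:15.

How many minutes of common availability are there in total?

15 minutes

Isla free within 09:00–18:00: 11:45–12:30, 13:00–18:00.
Ravi free within 09:00–18:00: 09:00–09:45, 10:30–11:45, 14:15–15:15.
Wyatt ∩ Isla: 11:45–12:00, 13:15–14:15, 14:30–14:45, 15:30–18:00.
Wyatt ∩ Isla ∩ Ravi: 14:30–14:45.
Restricted to 10:45–15:15: 14:30–14:45.
Total common minutes: 15.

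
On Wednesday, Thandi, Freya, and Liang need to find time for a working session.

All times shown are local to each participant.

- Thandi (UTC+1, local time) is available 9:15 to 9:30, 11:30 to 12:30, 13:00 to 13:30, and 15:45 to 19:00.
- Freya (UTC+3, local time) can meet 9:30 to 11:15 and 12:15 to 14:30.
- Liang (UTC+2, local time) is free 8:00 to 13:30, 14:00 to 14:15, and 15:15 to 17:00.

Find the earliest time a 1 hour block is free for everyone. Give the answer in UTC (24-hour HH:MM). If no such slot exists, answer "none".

10:30

Thandi → UTC: 08:15–08:30, 10:30–11:30, 12:00–12:30, 14:45–18:00.
Freya → UTC: 06:30–08:15, 09:15–11:30.
Liang → UTC: 06:00–11:30, 12:00–12:15, 13:15–15:00.
Thandi ∩ Freya: 10:30–11:30.
Thandi ∩ Freya ∩ Liang: 10:30–11:30.
Windows ≥ 60 min: 10:30–11:30.
Earliest such window starts at 10:30.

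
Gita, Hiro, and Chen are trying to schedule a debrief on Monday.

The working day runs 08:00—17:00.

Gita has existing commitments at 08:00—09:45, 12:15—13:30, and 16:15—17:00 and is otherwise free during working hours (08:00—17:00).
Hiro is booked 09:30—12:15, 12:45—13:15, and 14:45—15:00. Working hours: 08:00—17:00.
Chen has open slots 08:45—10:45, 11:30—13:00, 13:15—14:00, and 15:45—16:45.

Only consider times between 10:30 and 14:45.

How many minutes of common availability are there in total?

30 minutes

Gita free within 08:00–17:00: 09:45–12:15, 13:30–16:15.
Hiro free within 08:00–17:00: 08:00–09:30, 12:15–12:45, 13:15–14:45, 15:00–17:00.
Gita ∩ Hiro: 13:30–14:45, 15:00–16:15.
Gita ∩ Hiro ∩ Chen: 13:30–14:00, 15:45–16:15.
Restricted to 10:30–14:45: 13:30–14:00.
Total common minutes: 30.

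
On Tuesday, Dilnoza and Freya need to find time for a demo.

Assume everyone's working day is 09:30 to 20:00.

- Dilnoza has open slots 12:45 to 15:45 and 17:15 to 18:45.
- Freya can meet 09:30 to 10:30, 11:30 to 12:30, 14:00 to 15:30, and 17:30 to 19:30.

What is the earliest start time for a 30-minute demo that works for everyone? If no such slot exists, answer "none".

14:00

Dilnoza ∩ Freya: 14:00–15:30, 17:30–18:45.
Windows ≥ 30 min: 14:00–15:30, 17:30–18:45.
Earliest such window starts at 14:00.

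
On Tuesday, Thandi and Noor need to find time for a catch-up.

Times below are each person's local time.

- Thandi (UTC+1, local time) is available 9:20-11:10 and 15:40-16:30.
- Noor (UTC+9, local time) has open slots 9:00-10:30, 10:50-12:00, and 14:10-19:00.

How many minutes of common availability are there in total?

100 minutes

Thandi → UTC: 08:20–10:10, 14:40–15:30.
Noor → UTC: 00:00–01:30, 01:50–03:00, 05:10–10:00.
Thandi ∩ Noor: 08:20–10:00.
Total common minutes: 100.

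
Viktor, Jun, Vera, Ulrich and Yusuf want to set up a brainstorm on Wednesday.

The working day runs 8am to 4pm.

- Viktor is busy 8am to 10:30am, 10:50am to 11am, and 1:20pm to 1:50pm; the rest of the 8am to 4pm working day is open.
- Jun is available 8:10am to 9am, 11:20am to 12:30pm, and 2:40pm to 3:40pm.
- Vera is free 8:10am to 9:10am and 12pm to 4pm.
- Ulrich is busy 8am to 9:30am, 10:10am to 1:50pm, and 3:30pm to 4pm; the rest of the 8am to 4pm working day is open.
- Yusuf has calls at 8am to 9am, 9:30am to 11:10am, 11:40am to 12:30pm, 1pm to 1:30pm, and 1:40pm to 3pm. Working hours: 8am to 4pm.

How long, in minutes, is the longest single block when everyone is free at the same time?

Viktor free within 08:00–16:00: 10:30–10:50, 11:00–13:20, 13:50–16:00.
Ulrich free within 08:00–16:00: 09:30–10:10, 13:50–15:30.
Yusuf free within 08:00–16:00: 09:00–09:30, 11:10–11:40, 12:30–13:00, 13:30–13:40, 15:00–16:00.
Viktor ∩ Jun: 11:20–12:30, 14:40–15:40.
Viktor ∩ Jun ∩ Vera: 12:00–12:30, 14:40–15:40.
Viktor ∩ Jun ∩ Vera ∩ Ulrich: 14:40–15:30.
Viktor ∩ Jun ∩ Vera ∩ Ulrich ∩ Yusuf: 15:00–15:30.
Single common window of 30 minutes.

30 minutes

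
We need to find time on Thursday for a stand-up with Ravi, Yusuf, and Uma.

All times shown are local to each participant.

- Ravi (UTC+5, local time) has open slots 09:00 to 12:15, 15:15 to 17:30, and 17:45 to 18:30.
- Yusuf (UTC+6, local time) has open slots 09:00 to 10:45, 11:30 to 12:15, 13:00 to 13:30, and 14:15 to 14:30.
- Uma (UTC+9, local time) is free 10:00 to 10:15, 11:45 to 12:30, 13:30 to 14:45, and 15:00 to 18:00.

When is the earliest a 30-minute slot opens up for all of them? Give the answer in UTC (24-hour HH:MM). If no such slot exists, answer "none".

Ravi → UTC: 04:00–07:15, 10:15–12:30, 12:45–13:30.
Yusuf → UTC: 03:00–04:45, 05:30–06:15, 07:00–07:30, 08:15–08:30.
Uma → UTC: 01:00–01:15, 02:45–03:30, 04:30–05:45, 06:00–09:00.
Ravi ∩ Yusuf: 04:00–04:45, 05:30–06:15, 07:00–07:15.
Ravi ∩ Yusuf ∩ Uma: 04:30–04:45, 05:30–05:45, 06:00–06:15, 07:00–07:15.
Windows ≥ 30 min: (none).

none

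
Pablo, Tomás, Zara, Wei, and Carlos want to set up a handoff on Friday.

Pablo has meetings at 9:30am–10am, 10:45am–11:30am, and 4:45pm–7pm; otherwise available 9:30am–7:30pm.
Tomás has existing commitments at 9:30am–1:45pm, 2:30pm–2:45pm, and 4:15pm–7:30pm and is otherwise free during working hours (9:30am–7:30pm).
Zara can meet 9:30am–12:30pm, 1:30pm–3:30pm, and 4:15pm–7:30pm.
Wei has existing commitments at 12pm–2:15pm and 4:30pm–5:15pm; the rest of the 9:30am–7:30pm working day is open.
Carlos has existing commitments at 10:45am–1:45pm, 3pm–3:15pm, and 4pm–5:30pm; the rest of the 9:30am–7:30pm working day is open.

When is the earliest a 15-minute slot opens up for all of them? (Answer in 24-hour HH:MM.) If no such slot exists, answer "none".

14:15

Pablo free within 09:30–19:30: 10:00–10:45, 11:30–16:45, 19:00–19:30.
Tomás free within 09:30–19:30: 13:45–14:30, 14:45–16:15.
Wei free within 09:30–19:30: 09:30–12:00, 14:15–16:30, 17:15–19:30.
Carlos free within 09:30–19:30: 09:30–10:45, 13:45–15:00, 15:15–16:00, 17:30–19:30.
Pablo ∩ Tomás: 13:45–14:30, 14:45–16:15.
Pablo ∩ Tomás ∩ Zara: 13:45–14:30, 14:45–15:30.
Pablo ∩ Tomás ∩ Zara ∩ Wei: 14:15–14:30, 14:45–15:30.
Pablo ∩ Tomás ∩ Zara ∩ Wei ∩ Carlos: 14:15–14:30, 14:45–15:00, 15:15–15:30.
Windows ≥ 15 min: 14:15–14:30, 14:45–15:00, 15:15–15:30.
Earliest such window starts at 14:15.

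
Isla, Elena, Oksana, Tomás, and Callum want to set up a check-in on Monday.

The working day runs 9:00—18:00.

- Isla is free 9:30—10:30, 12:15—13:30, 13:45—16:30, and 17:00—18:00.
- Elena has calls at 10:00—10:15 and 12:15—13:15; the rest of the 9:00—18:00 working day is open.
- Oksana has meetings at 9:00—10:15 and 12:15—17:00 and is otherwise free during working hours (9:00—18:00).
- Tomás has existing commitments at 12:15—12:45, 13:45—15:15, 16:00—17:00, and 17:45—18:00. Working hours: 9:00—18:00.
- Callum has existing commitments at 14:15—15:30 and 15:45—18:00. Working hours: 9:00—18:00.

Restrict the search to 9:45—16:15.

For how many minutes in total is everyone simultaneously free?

Elena free within 09:00–18:00: 09:00–10:00, 10:15–12:15, 13:15–18:00.
Oksana free within 09:00–18:00: 10:15–12:15, 17:00–18:00.
Tomás free within 09:00–18:00: 09:00–12:15, 12:45–13:45, 15:15–16:00, 17:00–17:45.
Callum free within 09:00–18:00: 09:00–14:15, 15:30–15:45.
Isla ∩ Elena: 09:30–10:00, 10:15–10:30, 13:15–13:30, 13:45–16:30, 17:00–18:00.
Isla ∩ Elena ∩ Oksana: 10:15–10:30, 17:00–18:00.
Isla ∩ Elena ∩ Oksana ∩ Tomás: 10:15–10:30, 17:00–17:45.
Isla ∩ Elena ∩ Oksana ∩ Tomás ∩ Callum: 10:15–10:30.
Restricted to 09:45–16:15: 10:15–10:30.
Total common minutes: 15.

15 minutes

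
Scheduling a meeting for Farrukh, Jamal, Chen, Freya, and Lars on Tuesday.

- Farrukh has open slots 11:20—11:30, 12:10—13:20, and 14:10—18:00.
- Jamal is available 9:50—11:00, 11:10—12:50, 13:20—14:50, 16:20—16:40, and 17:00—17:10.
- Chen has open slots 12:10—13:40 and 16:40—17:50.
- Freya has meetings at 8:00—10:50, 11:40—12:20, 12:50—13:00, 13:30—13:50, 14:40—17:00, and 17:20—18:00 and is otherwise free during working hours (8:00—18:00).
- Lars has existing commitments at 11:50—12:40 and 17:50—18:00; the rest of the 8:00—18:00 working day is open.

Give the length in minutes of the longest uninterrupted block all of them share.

10 minutes

Freya free within 08:00–18:00: 10:50–11:40, 12:20–12:50, 13:00–13:30, 13:50–14:40, 17:00–17:20.
Lars free within 08:00–18:00: 08:00–11:50, 12:40–17:50.
Farrukh ∩ Jamal: 11:20–11:30, 12:10–12:50, 14:10–14:50, 16:20–16:40, 17:00–17:10.
Farrukh ∩ Jamal ∩ Chen: 12:10–12:50, 17:00–17:10.
Farrukh ∩ Jamal ∩ Chen ∩ Freya: 12:20–12:50, 17:00–17:10.
Farrukh ∩ Jamal ∩ Chen ∩ Freya ∩ Lars: 12:40–12:50, 17:00–17:10.
Common window lengths: 10, 10 min; longest is 10.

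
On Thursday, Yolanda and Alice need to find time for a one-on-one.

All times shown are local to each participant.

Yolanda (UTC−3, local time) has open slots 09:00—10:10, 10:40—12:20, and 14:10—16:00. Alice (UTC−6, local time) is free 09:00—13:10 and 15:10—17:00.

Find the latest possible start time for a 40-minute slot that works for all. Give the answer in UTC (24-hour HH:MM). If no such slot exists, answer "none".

Yolanda → UTC: 12:00–13:10, 13:40–15:20, 17:10–19:00.
Alice → UTC: 15:00–19:10, 21:10–23:00.
Yolanda ∩ Alice: 15:00–15:20, 17:10–19:00.
Windows ≥ 40 min: 17:10–19:00.
Latest start in the last window 17:10–19:00 is 19:00 − 40 min = 18:20.

18:20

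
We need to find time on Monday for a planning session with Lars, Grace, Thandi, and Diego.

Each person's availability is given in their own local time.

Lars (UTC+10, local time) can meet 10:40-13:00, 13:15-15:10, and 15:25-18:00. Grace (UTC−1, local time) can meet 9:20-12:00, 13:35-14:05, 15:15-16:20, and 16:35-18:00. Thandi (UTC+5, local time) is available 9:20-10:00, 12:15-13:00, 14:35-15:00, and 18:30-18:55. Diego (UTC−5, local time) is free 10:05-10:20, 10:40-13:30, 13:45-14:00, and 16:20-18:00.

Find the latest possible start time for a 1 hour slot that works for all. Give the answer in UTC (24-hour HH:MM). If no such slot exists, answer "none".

none

Lars → UTC: 00:40–03:00, 03:15–05:10, 05:25–08:00.
Grace → UTC: 10:20–13:00, 14:35–15:05, 16:15–17:20, 17:35–19:00.
Thandi → UTC: 04:20–05:00, 07:15–08:00, 09:35–10:00, 13:30–13:55.
Diego → UTC: 15:05–15:20, 15:40–18:30, 18:45–19:00, 21:20–23:00.
Lars ∩ Grace: (none).
Lars ∩ Grace ∩ Thandi: (none).
Lars ∩ Grace ∩ Thandi ∩ Diego: (none).
Windows ≥ 60 min: (none).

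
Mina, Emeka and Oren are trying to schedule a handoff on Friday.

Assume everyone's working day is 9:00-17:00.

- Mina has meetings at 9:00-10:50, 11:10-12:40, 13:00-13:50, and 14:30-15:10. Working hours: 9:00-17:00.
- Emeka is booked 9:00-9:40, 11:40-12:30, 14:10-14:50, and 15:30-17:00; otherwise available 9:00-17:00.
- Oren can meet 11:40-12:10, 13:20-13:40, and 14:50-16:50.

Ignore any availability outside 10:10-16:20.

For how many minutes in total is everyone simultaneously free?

20 minutes

Mina free within 09:00–17:00: 10:50–11:10, 12:40–13:00, 13:50–14:30, 15:10–17:00.
Emeka free within 09:00–17:00: 09:40–11:40, 12:30–14:10, 14:50–15:30.
Mina ∩ Emeka: 10:50–11:10, 12:40–13:00, 13:50–14:10, 15:10–15:30.
Mina ∩ Emeka ∩ Oren: 15:10–15:30.
Restricted to 10:10–16:20: 15:10–15:30.
Total common minutes: 20.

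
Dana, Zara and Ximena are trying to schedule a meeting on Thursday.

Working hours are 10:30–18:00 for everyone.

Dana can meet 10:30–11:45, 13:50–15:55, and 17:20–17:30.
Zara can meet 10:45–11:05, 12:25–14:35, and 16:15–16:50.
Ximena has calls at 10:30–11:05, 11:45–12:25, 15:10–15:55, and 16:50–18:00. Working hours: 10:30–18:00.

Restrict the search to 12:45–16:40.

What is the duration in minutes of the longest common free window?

45 minutes

Ximena free within 10:30–18:00: 11:05–11:45, 12:25–15:10, 15:55–16:50.
Dana ∩ Zara: 10:45–11:05, 13:50–14:35.
Dana ∩ Zara ∩ Ximena: 13:50–14:35.
Restricted to 12:45–16:40: 13:50–14:35.
Single common window of 45 minutes.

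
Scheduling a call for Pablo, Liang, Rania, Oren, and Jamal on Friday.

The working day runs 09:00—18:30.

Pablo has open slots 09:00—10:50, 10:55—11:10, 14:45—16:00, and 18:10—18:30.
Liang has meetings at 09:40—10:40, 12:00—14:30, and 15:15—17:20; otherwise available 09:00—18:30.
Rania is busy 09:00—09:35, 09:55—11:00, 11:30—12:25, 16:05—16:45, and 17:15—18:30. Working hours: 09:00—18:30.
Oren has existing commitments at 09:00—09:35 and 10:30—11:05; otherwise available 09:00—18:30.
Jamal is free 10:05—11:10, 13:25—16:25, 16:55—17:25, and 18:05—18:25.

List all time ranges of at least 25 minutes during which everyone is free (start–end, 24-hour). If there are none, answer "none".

14:45–15:15

Liang free within 09:00–18:30: 09:00–09:40, 10:40–12:00, 14:30–15:15, 17:20–18:30.
Rania free within 09:00–18:30: 09:35–09:55, 11:00–11:30, 12:25–16:05, 16:45–17:15.
Oren free within 09:00–18:30: 09:35–10:30, 11:05–18:30.
Pablo ∩ Liang: 09:00–09:40, 10:40–10:50, 10:55–11:10, 14:45–15:15, 18:10–18:30.
Pablo ∩ Liang ∩ Rania: 09:35–09:40, 11:00–11:10, 14:45–15:15.
Pablo ∩ Liang ∩ Rania ∩ Oren: 09:35–09:40, 11:05–11:10, 14:45–15:15.
Pablo ∩ Liang ∩ Rania ∩ Oren ∩ Jamal: 11:05–11:10, 14:45–15:15.
Windows ≥ 25 min: 14:45–15:15.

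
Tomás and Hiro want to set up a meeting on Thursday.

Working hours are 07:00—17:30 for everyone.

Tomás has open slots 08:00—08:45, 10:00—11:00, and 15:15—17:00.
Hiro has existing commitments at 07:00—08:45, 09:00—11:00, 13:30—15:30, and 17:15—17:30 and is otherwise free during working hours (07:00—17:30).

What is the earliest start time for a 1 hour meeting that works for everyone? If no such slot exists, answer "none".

Hiro free within 07:00–17:30: 08:45–09:00, 11:00–13:30, 15:30–17:15.
Tomás ∩ Hiro: 15:30–17:00.
Windows ≥ 60 min: 15:30–17:00.
Earliest such window starts at 15:30.

15:30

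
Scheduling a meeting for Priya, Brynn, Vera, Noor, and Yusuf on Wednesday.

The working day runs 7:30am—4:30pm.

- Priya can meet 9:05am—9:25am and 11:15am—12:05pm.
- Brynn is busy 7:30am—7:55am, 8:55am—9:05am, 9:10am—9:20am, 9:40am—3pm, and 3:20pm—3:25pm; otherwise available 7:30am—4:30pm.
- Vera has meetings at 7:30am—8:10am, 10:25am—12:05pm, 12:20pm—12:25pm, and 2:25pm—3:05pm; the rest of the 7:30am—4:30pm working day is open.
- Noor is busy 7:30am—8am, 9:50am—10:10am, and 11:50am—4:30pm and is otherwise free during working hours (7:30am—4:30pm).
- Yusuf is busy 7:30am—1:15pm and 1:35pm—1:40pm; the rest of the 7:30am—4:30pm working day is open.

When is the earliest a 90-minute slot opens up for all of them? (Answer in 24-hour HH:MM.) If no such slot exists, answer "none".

none

Brynn free within 07:30–16:30: 07:55–08:55, 09:05–09:10, 09:20–09:40, 15:00–15:20, 15:25–16:30.
Vera free within 07:30–16:30: 08:10–10:25, 12:05–12:20, 12:25–14:25, 15:05–16:30.
Noor free within 07:30–16:30: 08:00–09:50, 10:10–11:50.
Yusuf free within 07:30–16:30: 13:15–13:35, 13:40–16:30.
Priya ∩ Brynn: 09:05–09:10, 09:20–09:25.
Priya ∩ Brynn ∩ Vera: 09:05–09:10, 09:20–09:25.
Priya ∩ Brynn ∩ Vera ∩ Noor: 09:05–09:10, 09:20–09:25.
Priya ∩ Brynn ∩ Vera ∩ Noor ∩ Yusuf: (none).
Windows ≥ 90 min: (none).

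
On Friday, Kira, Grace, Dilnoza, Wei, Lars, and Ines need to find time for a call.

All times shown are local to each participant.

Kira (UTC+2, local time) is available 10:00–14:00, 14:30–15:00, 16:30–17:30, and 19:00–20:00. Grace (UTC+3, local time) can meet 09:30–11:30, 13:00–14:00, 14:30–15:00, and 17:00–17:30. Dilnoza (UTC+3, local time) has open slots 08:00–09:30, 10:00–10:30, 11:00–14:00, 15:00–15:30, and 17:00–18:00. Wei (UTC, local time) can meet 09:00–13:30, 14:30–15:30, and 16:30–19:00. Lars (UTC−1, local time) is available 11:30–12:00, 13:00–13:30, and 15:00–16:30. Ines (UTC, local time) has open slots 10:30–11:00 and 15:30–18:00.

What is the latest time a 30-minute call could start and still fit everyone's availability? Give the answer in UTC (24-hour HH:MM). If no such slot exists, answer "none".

Kira → UTC: 08:00–12:00, 12:30–13:00, 14:30–15:30, 17:00–18:00.
Grace → UTC: 06:30–08:30, 10:00–11:00, 11:30–12:00, 14:00–14:30.
Dilnoza → UTC: 05:00–06:30, 07:00–07:30, 08:00–11:00, 12:00–12:30, 14:00–15:00.
Wei → UTC: 09:00–13:30, 14:30–15:30, 16:30–19:00.
Lars → UTC: 12:30–13:00, 14:00–14:30, 16:00–17:30.
Ines → UTC: 10:30–11:00, 15:30–18:00.
Kira ∩ Grace: 08:00–08:30, 10:00–11:00, 11:30–12:00.
Kira ∩ Grace ∩ Dilnoza: 08:00–08:30, 10:00–11:00.
Kira ∩ Grace ∩ Dilnoza ∩ Wei: 10:00–11:00.
Kira ∩ Grace ∩ Dilnoza ∩ Wei ∩ Lars: (none).
Kira ∩ Grace ∩ Dilnoza ∩ Wei ∩ Lars ∩ Ines: (none).
Windows ≥ 30 min: (none).

none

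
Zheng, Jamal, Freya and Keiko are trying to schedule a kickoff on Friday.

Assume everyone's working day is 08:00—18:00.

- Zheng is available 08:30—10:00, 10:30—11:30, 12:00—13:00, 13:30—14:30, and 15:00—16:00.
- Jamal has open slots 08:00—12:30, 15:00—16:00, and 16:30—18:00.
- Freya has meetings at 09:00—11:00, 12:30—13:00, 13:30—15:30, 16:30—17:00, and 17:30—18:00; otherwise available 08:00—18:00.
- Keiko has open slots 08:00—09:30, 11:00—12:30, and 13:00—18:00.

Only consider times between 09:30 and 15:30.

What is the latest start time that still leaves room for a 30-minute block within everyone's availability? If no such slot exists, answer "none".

12:00

Freya free within 08:00–18:00: 08:00–09:00, 11:00–12:30, 13:00–13:30, 15:30–16:30, 17:00–17:30.
Zheng ∩ Jamal: 08:30–10:00, 10:30–11:30, 12:00–12:30, 15:00–16:00.
Zheng ∩ Jamal ∩ Freya: 08:30–09:00, 11:00–11:30, 12:00–12:30, 15:30–16:00.
Zheng ∩ Jamal ∩ Freya ∩ Keiko: 08:30–09:00, 11:00–11:30, 12:00–12:30, 15:30–16:00.
Restricted to 09:30–15:30: 11:00–11:30, 12:00–12:30.
Windows ≥ 30 min: 11:00–11:30, 12:00–12:30.
Latest start in the last window 12:00–12:30 is 12:30 − 30 min = 12:00.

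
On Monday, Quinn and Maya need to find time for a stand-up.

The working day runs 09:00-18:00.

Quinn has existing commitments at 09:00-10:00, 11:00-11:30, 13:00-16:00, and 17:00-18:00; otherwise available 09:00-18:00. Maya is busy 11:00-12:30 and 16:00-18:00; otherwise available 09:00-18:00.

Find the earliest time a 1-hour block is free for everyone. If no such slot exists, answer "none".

10:00

Quinn free within 09:00–18:00: 10:00–11:00, 11:30–13:00, 16:00–17:00.
Maya free within 09:00–18:00: 09:00–11:00, 12:30–16:00.
Quinn ∩ Maya: 10:00–11:00, 12:30–13:00.
Windows ≥ 60 min: 10:00–11:00.
Earliest such window starts at 10:00.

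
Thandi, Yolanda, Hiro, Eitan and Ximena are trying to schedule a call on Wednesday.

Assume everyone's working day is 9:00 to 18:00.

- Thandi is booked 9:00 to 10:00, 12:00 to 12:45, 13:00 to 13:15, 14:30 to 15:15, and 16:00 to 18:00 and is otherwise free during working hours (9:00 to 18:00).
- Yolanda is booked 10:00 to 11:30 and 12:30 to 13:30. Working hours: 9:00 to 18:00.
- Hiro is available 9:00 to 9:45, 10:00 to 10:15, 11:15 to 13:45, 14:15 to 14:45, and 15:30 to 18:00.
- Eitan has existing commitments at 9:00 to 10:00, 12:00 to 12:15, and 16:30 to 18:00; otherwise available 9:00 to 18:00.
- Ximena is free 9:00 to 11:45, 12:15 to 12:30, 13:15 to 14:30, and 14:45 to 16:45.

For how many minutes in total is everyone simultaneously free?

Thandi free within 09:00–18:00: 10:00–12:00, 12:45–13:00, 13:15–14:30, 15:15–16:00.
Yolanda free within 09:00–18:00: 09:00–10:00, 11:30–12:30, 13:30–18:00.
Eitan free within 09:00–18:00: 10:00–12:00, 12:15–16:30.
Thandi ∩ Yolanda: 11:30–12:00, 13:30–14:30, 15:15–16:00.
Thandi ∩ Yolanda ∩ Hiro: 11:30–12:00, 13:30–13:45, 14:15–14:30, 15:30–16:00.
Thandi ∩ Yolanda ∩ Hiro ∩ Eitan: 11:30–12:00, 13:30–13:45, 14:15–14:30, 15:30–16:00.
Thandi ∩ Yolanda ∩ Hiro ∩ Eitan ∩ Ximena: 11:30–11:45, 13:30–13:45, 14:15–14:30, 15:30–16:00.
Total common minutes: 15 + 15 + 15 + 30 = 75.

75 minutes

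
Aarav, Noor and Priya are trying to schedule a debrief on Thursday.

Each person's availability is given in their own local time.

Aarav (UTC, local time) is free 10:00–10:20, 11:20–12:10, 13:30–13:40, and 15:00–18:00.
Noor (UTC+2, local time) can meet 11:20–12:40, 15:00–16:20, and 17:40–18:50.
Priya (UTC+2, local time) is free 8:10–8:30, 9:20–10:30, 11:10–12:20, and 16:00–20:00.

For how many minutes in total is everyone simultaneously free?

Aarav → UTC: 10:00–10:20, 11:20–12:10, 13:30–13:40, 15:00–18:00.
Noor → UTC: 09:20–10:40, 13:00–14:20, 15:40–16:50.
Priya → UTC: 06:10–06:30, 07:20–08:30, 09:10–10:20, 14:00–18:00.
Aarav ∩ Noor: 10:00–10:20, 13:30–13:40, 15:40–16:50.
Aarav ∩ Noor ∩ Priya: 10:00–10:20, 15:40–16:50.
Total common minutes: 20 + 70 = 90.

90 minutes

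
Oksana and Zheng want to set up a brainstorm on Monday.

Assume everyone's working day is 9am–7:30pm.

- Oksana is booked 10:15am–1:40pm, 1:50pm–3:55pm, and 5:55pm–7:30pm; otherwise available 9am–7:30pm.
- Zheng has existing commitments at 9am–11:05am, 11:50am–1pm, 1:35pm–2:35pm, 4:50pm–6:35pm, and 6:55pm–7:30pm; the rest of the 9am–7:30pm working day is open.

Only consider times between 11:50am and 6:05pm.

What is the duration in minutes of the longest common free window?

Oksana free within 09:00–19:30: 09:00–10:15, 13:40–13:50, 15:55–17:55.
Zheng free within 09:00–19:30: 11:05–11:50, 13:00–13:35, 14:35–16:50, 18:35–18:55.
Oksana ∩ Zheng: 15:55–16:50.
Restricted to 11:50–18:05: 15:55–16:50.
Single common window of 55 minutes.

55 minutes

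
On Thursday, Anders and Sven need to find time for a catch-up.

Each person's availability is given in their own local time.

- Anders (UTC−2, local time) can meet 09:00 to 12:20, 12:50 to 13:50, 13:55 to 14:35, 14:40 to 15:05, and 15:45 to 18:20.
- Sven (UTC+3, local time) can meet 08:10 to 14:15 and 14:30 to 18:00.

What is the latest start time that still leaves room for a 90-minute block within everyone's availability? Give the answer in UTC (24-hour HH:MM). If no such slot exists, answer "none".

Anders → UTC: 11:00–14:20, 14:50–15:50, 15:55–16:35, 16:40–17:05, 17:45–20:20.
Sven → UTC: 05:10–11:15, 11:30–15:00.
Anders ∩ Sven: 11:00–11:15, 11:30–14:20, 14:50–15:00.
Windows ≥ 90 min: 11:30–14:20.
Latest start in the last window 11:30–14:20 is 14:20 − 90 min = 12:50.

12:50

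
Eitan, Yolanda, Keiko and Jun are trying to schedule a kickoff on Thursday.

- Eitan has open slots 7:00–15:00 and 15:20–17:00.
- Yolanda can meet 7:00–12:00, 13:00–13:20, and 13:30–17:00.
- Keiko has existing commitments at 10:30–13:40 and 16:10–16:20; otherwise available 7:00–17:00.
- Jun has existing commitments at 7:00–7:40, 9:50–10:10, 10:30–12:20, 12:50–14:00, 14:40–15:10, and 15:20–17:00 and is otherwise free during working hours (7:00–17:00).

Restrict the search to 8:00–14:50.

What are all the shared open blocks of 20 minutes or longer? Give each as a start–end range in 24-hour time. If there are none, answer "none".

Keiko free within 07:00–17:00: 07:00–10:30, 13:40–16:10, 16:20–17:00.
Jun free within 07:00–17:00: 07:40–09:50, 10:10–10:30, 12:20–12:50, 14:00–14:40, 15:10–15:20.
Eitan ∩ Yolanda: 07:00–12:00, 13:00–13:20, 13:30–15:00, 15:20–17:00.
Eitan ∩ Yolanda ∩ Keiko: 07:00–10:30, 13:40–15:00, 15:20–16:10, 16:20–17:00.
Eitan ∩ Yolanda ∩ Keiko ∩ Jun: 07:40–09:50, 10:10–10:30, 14:00–14:40.
Restricted to 08:00–14:50: 08:00–09:50, 10:10–10:30, 14:00–14:40.
Windows ≥ 20 min: 08:00–09:50, 10:10–10:30, 14:00–14:40.

08:00–09:50, 10:10–10:30, 14:00–14:40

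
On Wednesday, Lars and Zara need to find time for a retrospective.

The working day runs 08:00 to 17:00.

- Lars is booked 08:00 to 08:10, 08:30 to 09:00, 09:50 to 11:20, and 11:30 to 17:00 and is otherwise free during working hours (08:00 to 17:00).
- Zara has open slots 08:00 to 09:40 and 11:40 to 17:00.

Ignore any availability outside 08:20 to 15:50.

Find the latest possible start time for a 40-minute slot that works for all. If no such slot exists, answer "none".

09:00

Lars free within 08:00–17:00: 08:10–08:30, 09:00–09:50, 11:20–11:30.
Lars ∩ Zara: 08:10–08:30, 09:00–09:40.
Restricted to 08:20–15:50: 08:20–08:30, 09:00–09:40.
Windows ≥ 40 min: 09:00–09:40.
Latest start in the last window 09:00–09:40 is 09:40 − 40 min = 09:00.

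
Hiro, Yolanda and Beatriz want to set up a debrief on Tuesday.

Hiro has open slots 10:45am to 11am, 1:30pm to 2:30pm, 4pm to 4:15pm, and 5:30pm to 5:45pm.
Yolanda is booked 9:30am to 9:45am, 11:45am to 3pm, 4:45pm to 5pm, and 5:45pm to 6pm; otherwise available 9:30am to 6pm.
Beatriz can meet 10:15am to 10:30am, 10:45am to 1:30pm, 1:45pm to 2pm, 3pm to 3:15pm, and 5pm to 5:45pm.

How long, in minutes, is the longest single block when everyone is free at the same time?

15 minutes

Yolanda free within 09:30–18:00: 09:45–11:45, 15:00–16:45, 17:00–17:45.
Hiro ∩ Yolanda: 10:45–11:00, 16:00–16:15, 17:30–17:45.
Hiro ∩ Yolanda ∩ Beatriz: 10:45–11:00, 17:30–17:45.
Common window lengths: 15, 15 min; longest is 15.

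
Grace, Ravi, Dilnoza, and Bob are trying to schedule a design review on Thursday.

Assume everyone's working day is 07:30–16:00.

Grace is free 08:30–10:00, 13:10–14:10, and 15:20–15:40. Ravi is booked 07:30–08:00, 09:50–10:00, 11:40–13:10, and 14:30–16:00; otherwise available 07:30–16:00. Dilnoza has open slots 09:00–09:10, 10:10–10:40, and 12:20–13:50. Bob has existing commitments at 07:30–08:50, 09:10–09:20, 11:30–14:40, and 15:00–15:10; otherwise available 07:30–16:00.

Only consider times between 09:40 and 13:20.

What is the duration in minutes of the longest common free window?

Ravi free within 07:30–16:00: 08:00–09:50, 10:00–11:40, 13:10–14:30.
Bob free within 07:30–16:00: 08:50–09:10, 09:20–11:30, 14:40–15:00, 15:10–16:00.
Grace ∩ Ravi: 08:30–09:50, 13:10–14:10.
Grace ∩ Ravi ∩ Dilnoza: 09:00–09:10, 13:10–13:50.
Grace ∩ Ravi ∩ Dilnoza ∩ Bob: 09:00–09:10.
Restricted to 09:40–13:20: (none).
No common window.

0 minutes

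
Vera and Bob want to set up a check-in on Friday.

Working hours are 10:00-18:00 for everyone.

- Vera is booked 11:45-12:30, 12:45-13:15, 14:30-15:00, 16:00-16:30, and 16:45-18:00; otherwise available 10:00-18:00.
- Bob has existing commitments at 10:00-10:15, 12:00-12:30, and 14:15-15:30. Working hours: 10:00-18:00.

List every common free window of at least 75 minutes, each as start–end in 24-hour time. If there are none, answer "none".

10:15–11:45

Vera free within 10:00–18:00: 10:00–11:45, 12:30–12:45, 13:15–14:30, 15:00–16:00, 16:30–16:45.
Bob free within 10:00–18:00: 10:15–12:00, 12:30–14:15, 15:30–18:00.
Vera ∩ Bob: 10:15–11:45, 12:30–12:45, 13:15–14:15, 15:30–16:00, 16:30–16:45.
Windows ≥ 75 min: 10:15–11:45.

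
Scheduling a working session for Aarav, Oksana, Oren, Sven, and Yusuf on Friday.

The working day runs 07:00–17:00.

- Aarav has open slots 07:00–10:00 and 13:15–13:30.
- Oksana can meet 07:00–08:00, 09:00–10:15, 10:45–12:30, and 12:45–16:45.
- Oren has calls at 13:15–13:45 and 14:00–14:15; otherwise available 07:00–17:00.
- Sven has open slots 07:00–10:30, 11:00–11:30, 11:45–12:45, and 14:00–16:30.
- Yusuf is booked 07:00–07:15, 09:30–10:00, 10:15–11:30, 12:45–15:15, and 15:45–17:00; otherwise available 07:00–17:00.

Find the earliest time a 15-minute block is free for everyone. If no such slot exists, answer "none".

Oren free within 07:00–17:00: 07:00–13:15, 13:45–14:00, 14:15–17:00.
Yusuf free within 07:00–17:00: 07:15–09:30, 10:00–10:15, 11:30–12:45, 15:15–15:45.
Aarav ∩ Oksana: 07:00–08:00, 09:00–10:00, 13:15–13:30.
Aarav ∩ Oksana ∩ Oren: 07:00–08:00, 09:00–10:00.
Aarav ∩ Oksana ∩ Oren ∩ Sven: 07:00–08:00, 09:00–10:00.
Aarav ∩ Oksana ∩ Oren ∩ Sven ∩ Yusuf: 07:15–08:00, 09:00–09:30.
Windows ≥ 15 min: 07:15–08:00, 09:00–09:30.
Earliest such window starts at 07:15.

07:15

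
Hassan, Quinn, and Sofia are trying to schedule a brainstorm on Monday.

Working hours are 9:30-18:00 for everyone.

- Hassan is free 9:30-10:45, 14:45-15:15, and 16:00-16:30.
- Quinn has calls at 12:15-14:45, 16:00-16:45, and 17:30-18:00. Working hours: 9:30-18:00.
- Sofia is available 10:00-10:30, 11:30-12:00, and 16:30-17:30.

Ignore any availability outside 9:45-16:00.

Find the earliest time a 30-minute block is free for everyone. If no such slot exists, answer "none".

10:00

Quinn free within 09:30–18:00: 09:30–12:15, 14:45–16:00, 16:45–17:30.
Hassan ∩ Quinn: 09:30–10:45, 14:45–15:15.
Hassan ∩ Quinn ∩ Sofia: 10:00–10:30.
Restricted to 09:45–16:00: 10:00–10:30.
Windows ≥ 30 min: 10:00–10:30.
Earliest such window starts at 10:00.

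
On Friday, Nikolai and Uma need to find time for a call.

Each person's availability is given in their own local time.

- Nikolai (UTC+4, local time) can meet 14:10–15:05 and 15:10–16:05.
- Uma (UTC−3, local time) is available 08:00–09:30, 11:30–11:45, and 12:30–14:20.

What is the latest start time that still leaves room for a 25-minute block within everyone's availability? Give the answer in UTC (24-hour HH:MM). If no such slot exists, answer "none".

11:40

Nikolai → UTC: 10:10–11:05, 11:10–12:05.
Uma → UTC: 11:00–12:30, 14:30–14:45, 15:30–17:20.
Nikolai ∩ Uma: 11:00–11:05, 11:10–12:05.
Windows ≥ 25 min: 11:10–12:05.
Latest start in the last window 11:10–12:05 is 12:05 − 25 min = 11:40.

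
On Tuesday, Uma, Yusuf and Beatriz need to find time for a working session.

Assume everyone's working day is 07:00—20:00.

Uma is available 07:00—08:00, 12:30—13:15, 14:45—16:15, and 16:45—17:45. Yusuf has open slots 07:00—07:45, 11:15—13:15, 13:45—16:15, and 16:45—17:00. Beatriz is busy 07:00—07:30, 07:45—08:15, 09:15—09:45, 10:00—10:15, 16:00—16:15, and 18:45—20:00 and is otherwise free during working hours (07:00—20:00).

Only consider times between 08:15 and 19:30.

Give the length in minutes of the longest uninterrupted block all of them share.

75 minutes

Beatriz free within 07:00–20:00: 07:30–07:45, 08:15–09:15, 09:45–10:00, 10:15–16:00, 16:15–18:45.
Uma ∩ Yusuf: 07:00–07:45, 12:30–13:15, 14:45–16:15, 16:45–17:00.
Uma ∩ Yusuf ∩ Beatriz: 07:30–07:45, 12:30–13:15, 14:45–16:00, 16:45–17:00.
Restricted to 08:15–19:30: 12:30–13:15, 14:45–16:00, 16:45–17:00.
Common window lengths: 45, 75, 15 min; longest is 75.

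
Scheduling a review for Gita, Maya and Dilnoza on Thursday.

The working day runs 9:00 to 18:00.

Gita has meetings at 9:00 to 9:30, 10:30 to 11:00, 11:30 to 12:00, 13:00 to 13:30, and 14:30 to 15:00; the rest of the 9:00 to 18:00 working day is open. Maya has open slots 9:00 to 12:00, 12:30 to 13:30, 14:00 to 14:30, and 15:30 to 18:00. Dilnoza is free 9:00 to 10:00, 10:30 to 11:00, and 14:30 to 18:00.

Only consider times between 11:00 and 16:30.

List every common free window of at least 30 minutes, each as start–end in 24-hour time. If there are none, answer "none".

15:30–16:30

Gita free within 09:00–18:00: 09:30–10:30, 11:00–11:30, 12:00–13:00, 13:30–14:30, 15:00–18:00.
Gita ∩ Maya: 09:30–10:30, 11:00–11:30, 12:30–13:00, 14:00–14:30, 15:30–18:00.
Gita ∩ Maya ∩ Dilnoza: 09:30–10:00, 15:30–18:00.
Restricted to 11:00–16:30: 15:30–16:30.
Windows ≥ 30 min: 15:30–16:30.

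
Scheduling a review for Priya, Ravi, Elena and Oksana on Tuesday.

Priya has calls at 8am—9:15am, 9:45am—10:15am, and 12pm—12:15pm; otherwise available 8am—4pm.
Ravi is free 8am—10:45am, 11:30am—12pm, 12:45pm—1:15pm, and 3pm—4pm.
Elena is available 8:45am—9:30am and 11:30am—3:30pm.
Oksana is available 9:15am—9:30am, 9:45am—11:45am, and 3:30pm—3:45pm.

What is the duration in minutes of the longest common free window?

Priya free within 08:00–16:00: 09:15–09:45, 10:15–12:00, 12:15–16:00.
Priya ∩ Ravi: 09:15–09:45, 10:15–10:45, 11:30–12:00, 12:45–13:15, 15:00–16:00.
Priya ∩ Ravi ∩ Elena: 09:15–09:30, 11:30–12:00, 12:45–13:15, 15:00–15:30.
Priya ∩ Ravi ∩ Elena ∩ Oksana: 09:15–09:30, 11:30–11:45.
Common window lengths: 15, 15 min; longest is 15.

15 minutes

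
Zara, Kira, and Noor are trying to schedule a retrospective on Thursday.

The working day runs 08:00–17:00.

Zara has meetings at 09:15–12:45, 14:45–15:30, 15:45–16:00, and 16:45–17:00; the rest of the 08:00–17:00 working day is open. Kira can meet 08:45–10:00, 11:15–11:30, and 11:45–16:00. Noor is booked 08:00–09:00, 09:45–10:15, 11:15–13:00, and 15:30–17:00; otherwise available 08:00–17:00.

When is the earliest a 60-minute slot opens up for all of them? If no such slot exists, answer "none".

13:00

Zara free within 08:00–17:00: 08:00–09:15, 12:45–14:45, 15:30–15:45, 16:00–16:45.
Noor free within 08:00–17:00: 09:00–09:45, 10:15–11:15, 13:00–15:30.
Zara ∩ Kira: 08:45–09:15, 12:45–14:45, 15:30–15:45.
Zara ∩ Kira ∩ Noor: 09:00–09:15, 13:00–14:45.
Windows ≥ 60 min: 13:00–14:45.
Earliest such window starts at 13:00.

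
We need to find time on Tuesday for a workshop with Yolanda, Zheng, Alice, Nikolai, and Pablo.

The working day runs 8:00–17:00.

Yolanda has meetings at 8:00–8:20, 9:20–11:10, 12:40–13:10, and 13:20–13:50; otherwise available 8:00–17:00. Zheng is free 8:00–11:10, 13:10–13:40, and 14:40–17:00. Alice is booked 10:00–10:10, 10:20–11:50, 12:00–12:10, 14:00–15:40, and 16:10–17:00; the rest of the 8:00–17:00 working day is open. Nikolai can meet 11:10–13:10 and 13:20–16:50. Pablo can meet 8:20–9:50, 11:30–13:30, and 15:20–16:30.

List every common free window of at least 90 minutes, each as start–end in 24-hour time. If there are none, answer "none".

Yolanda free within 08:00–17:00: 08:20–09:20, 11:10–12:40, 13:10–13:20, 13:50–17:00.
Alice free within 08:00–17:00: 08:00–10:00, 10:10–10:20, 11:50–12:00, 12:10–14:00, 15:40–16:10.
Yolanda ∩ Zheng: 08:20–09:20, 13:10–13:20, 14:40–17:00.
Yolanda ∩ Zheng ∩ Alice: 08:20–09:20, 13:10–13:20, 15:40–16:10.
Yolanda ∩ Zheng ∩ Alice ∩ Nikolai: 15:40–16:10.
Yolanda ∩ Zheng ∩ Alice ∩ Nikolai ∩ Pablo: 15:40–16:10.
Windows ≥ 90 min: (none).

none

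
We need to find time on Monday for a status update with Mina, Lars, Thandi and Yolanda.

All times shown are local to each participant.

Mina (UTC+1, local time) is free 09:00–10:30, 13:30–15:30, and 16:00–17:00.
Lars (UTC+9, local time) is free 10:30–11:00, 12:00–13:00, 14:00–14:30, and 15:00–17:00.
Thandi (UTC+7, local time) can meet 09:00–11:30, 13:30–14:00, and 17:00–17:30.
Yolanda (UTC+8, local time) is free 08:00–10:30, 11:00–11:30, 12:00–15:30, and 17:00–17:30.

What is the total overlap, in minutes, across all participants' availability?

0 minutes

Mina → UTC: 08:00–09:30, 12:30–14:30, 15:00–16:00.
Lars → UTC: 01:30–02:00, 03:00–04:00, 05:00–05:30, 06:00–08:00.
Thandi → UTC: 02:00–04:30, 06:30–07:00, 10:00–10:30.
Yolanda → UTC: 00:00–02:30, 03:00–03:30, 04:00–07:30, 09:00–09:30.
Mina ∩ Lars: (none).
Mina ∩ Lars ∩ Thandi: (none).
Mina ∩ Lars ∩ Thandi ∩ Yolanda: (none).
Total common minutes: 0.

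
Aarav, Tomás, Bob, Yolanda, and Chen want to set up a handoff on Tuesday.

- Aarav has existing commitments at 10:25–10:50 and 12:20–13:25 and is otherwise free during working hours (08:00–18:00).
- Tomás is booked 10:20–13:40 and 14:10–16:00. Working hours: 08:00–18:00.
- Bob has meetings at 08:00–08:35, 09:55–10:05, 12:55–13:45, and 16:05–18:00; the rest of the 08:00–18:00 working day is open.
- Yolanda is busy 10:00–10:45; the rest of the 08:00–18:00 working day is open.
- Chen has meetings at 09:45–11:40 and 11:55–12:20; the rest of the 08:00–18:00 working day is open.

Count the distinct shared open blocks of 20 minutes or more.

Aarav free within 08:00–18:00: 08:00–10:25, 10:50–12:20, 13:25–18:00.
Tomás free within 08:00–18:00: 08:00–10:20, 13:40–14:10, 16:00–18:00.
Bob free within 08:00–18:00: 08:35–09:55, 10:05–12:55, 13:45–16:05.
Yolanda free within 08:00–18:00: 08:00–10:00, 10:45–18:00.
Chen free within 08:00–18:00: 08:00–09:45, 11:40–11:55, 12:20–18:00.
Aarav ∩ Tomás: 08:00–10:20, 13:40–14:10, 16:00–18:00.
Aarav ∩ Tomás ∩ Bob: 08:35–09:55, 10:05–10:20, 13:45–14:10, 16:00–16:05.
Aarav ∩ Tomás ∩ Bob ∩ Yolanda: 08:35–09:55, 13:45–14:10, 16:00–16:05.
Aarav ∩ Tomás ∩ Bob ∩ Yolanda ∩ Chen: 08:35–09:45, 13:45–14:10, 16:00–16:05.
Windows ≥ 20 min: 08:35–09:45, 13:45–14:10.
That's 2 windows.

2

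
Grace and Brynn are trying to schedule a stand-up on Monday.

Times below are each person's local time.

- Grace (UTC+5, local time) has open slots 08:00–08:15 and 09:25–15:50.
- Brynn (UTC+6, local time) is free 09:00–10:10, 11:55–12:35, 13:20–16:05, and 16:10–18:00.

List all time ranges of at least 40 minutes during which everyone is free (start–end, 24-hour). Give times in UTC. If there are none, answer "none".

05:55–06:35, 07:20–10:05, 10:10–10:50

Grace → UTC: 03:00–03:15, 04:25–10:50.
Brynn → UTC: 03:00–04:10, 05:55–06:35, 07:20–10:05, 10:10–12:00.
Grace ∩ Brynn: 03:00–03:15, 05:55–06:35, 07:20–10:05, 10:10–10:50.
Windows ≥ 40 min: 05:55–06:35, 07:20–10:05, 10:10–10:50.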